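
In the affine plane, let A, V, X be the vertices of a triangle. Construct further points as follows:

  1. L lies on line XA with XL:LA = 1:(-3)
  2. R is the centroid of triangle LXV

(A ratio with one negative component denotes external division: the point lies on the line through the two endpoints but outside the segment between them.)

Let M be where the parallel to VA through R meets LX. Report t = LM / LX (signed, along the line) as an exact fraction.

Work in coordinates with A = (0, 0), V = (1, 0), X = (0, 1).
1. L lies on line XA with XL:LA = 1:(-3) ⇒ L = (0, 3/2)
2. R is the centroid of triangle LXV ⇒ R = (1/3, 5/6)
through R parallel to VA: direction (-1, 0); meets LX at M = (0, 5/6)
M = L + t·(X−L) with t = 4/3

t = 4/3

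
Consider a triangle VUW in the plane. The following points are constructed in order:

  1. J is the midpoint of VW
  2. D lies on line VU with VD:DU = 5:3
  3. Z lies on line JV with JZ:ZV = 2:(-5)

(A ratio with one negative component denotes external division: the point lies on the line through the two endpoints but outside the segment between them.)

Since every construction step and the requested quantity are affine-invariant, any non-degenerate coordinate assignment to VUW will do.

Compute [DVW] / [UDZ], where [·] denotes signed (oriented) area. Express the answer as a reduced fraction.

Set V = (0, 0), U = (1, 0), W = (0, 1); any affine frame gives the same invariant.
1. J is the midpoint of VW ⇒ J = (0, 1/2)
2. D lies on line VU with VD:DU = 5:3 ⇒ D = (5/8, 0)
3. Z lies on line JV with JZ:ZV = 2:(-5) ⇒ Z = (0, 5/6)
2·[DVW] = -5/8, 2·[UDZ] = -5/16
[DVW]:[UDZ] = -5/8:-5/16 = 2

[DVW]:[UDZ] = 2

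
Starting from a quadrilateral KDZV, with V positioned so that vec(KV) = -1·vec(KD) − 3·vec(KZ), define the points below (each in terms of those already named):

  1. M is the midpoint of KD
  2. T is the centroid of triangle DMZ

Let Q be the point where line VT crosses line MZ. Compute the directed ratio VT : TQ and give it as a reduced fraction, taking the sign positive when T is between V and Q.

Assign K = (0, 0), D = (1, 0), Z = (0, 1), V = (-1, -3) — the answer is frame-independent, so this choice is without loss of generality.
1. M is the midpoint of KD ⇒ M = (1/2, 0)
2. T is the centroid of triangle DMZ ⇒ T = (1/2, 1/3)
line VT meets MZ at Q = (8/19, 3/19)
T = V + t·(Q−V) with t = 19/18, so VT:TQ = 19/18:-1/18

VT:TQ = -19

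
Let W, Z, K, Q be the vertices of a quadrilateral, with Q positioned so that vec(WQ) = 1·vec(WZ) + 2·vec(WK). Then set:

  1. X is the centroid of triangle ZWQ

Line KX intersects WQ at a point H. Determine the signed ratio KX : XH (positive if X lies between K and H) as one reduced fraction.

KX:XH = -5/2

Choose coordinates W = (0, 0), Z = (1, 0), K = (0, 1), Q = (1, 2).
1. X is the centroid of triangle ZWQ ⇒ X = (2/3, 2/3)
line KX meets WQ at H = (2/5, 4/5)
X = K + t·(H−K) with t = 5/3, so KX:XH = 5/3:-2/3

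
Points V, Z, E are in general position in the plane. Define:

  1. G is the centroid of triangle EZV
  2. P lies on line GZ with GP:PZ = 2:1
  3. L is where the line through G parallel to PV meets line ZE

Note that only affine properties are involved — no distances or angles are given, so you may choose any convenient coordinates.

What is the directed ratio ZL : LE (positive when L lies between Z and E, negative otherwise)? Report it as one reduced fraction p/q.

Choose coordinates V = (0, 0), Z = (1, 0), E = (0, 1).
1. G is the centroid of triangle EZV ⇒ G = (1/3, 1/3)
2. P lies on line GZ with GP:PZ = 2:1 ⇒ P = (7/9, 1/9)
3. L is where the line through G parallel to PV meets line ZE ⇒ L = (5/8, 3/8)
L = Z + t·(E−Z) with t = 3/8, so ZL:LE = t:(1−t) = 3/8:5/8

ZL:LE = 3/5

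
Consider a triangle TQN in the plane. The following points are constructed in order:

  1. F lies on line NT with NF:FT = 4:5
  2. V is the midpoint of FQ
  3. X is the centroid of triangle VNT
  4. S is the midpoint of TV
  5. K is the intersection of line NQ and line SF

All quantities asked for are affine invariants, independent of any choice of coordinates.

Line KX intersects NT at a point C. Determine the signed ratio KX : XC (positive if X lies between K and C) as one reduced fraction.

Assign T = (0, 0), Q = (1, 0), N = (0, 1) — the answer is frame-independent, so this choice is without loss of generality.
1. F lies on line NT with NF:FT = 4:5 ⇒ F = (0, 5/9)
2. V is the midpoint of FQ ⇒ V = (1/2, 5/18)
3. X is the centroid of triangle VNT ⇒ X = (1/6, 23/54)
4. S is the midpoint of TV ⇒ S = (1/4, 5/36)
5. K is the intersection of line NQ and line SF ⇒ K = (-2/3, 5/3)
line KX meets NT at C = (0, 91/135)
X = K + t·(C−K) with t = 5/4, so KX:XC = 5/4:-1/4

KX:XC = -5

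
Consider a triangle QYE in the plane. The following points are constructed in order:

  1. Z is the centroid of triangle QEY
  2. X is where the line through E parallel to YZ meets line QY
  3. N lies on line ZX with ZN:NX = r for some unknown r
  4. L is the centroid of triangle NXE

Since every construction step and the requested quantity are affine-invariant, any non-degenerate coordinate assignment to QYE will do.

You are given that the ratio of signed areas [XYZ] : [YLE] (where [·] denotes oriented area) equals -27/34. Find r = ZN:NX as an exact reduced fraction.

Assign Q = (0, 0), Y = (1, 0), E = (0, 1) — the answer is frame-independent, so this choice is without loss of generality.
1. Z is the centroid of triangle QEY ⇒ Z = (1/3, 1/3)
2. X is where the line through E parallel to YZ meets line QY ⇒ X = (2, 0)
3. With ZN:NX = r, write λ = r/(r+1) so N = Z + λ·(X−Z); N is affine-linear in λ
4. L is the centroid of triangle NXE ⇒ L is an affine combination of earlier points and hence also affine-linear in λ
Every point depending on N is an affine combination of N and λ-independent points, so each such coordinate is linear in λ; the λ² term in each signed area is a multiple of (X−Z)×(X−Z) = 0, so 2·[XYZ] and 2·[YLE] are each linear in λ. Evaluating at λ=0 and λ=1:
  2·[XYZ] = -1/3,   2·[YLE] = 4/9·λ + 2/9
So [XYZ]:[YLE] = (-1/3) / (4/9·λ + 2/9). Setting this equal to -27/34:
  -1/3 = -27/34·(4/9·λ + 2/9)  ⇒  λ = 4/9
Then r = λ/(1−λ) = (4/9)/(5/9) = 4/5. Check: with r = 4/5, N = (29/27, 5/27) and [XYZ]:[YLE] = -27/34 as required.

r = 4/5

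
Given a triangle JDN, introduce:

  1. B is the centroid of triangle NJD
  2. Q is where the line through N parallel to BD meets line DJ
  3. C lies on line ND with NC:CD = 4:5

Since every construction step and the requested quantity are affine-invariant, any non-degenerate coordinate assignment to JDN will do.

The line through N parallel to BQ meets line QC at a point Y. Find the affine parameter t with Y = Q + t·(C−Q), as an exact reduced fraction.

Set J = (0, 0), D = (1, 0), N = (0, 1); any affine frame gives the same invariant.
1. B is the centroid of triangle NJD ⇒ B = (1/3, 1/3)
2. Q is where the line through N parallel to BD meets line DJ ⇒ Q = (2, 0)
3. C lies on line ND with NC:CD = 4:5 ⇒ C = (4/9, 5/9)
through N parallel to BQ: direction (5/3, -1/3); meets QC at Y = (-20/11, 15/11)
Y = Q + t·(C−Q) with t = 27/11

t = 27/11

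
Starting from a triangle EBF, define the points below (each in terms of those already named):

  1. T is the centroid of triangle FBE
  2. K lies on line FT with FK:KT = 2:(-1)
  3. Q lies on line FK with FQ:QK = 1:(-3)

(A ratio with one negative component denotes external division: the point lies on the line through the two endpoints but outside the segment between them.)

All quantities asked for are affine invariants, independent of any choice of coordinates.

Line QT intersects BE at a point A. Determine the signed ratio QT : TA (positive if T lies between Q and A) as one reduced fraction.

QT:TA = 4

Choose coordinates E = (0, 0), B = (1, 0), F = (0, 1).
1. T is the centroid of triangle FBE ⇒ T = (1/3, 1/3)
2. K lies on line FT with FK:KT = 2:(-1) ⇒ K = (2/3, -1/3)
3. Q lies on line FK with FQ:QK = 1:(-3) ⇒ Q = (-1/3, 5/3)
line QT meets BE at A = (1/2, 0)
T = Q + t·(A−Q) with t = 4/5, so QT:TA = 4/5:1/5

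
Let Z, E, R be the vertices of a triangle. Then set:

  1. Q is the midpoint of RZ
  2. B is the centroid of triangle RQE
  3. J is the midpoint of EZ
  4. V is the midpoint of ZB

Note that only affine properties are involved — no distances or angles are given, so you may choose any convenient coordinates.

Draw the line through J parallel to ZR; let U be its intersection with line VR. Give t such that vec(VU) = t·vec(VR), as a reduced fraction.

Work in coordinates with Z = (0, 0), E = (1, 0), R = (0, 1).
1. Q is the midpoint of RZ ⇒ Q = (0, 1/2)
2. B is the centroid of triangle RQE ⇒ B = (1/3, 1/2)
3. J is the midpoint of EZ ⇒ J = (1/2, 0)
4. V is the midpoint of ZB ⇒ V = (1/6, 1/4)
through J parallel to ZR: direction (0, 1); meets VR at U = (1/2, -5/4)
U = V + t·(R−V) with t = -2

t = -2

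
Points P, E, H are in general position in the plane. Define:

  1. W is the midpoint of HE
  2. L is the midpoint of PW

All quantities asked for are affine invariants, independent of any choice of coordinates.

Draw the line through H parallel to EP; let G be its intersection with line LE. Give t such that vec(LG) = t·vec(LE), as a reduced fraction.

Assign P = (0, 0), E = (1, 0), H = (0, 1) — the answer is frame-independent, so this choice is without loss of generality.
1. W is the midpoint of HE ⇒ W = (1/2, 1/2)
2. L is the midpoint of PW ⇒ L = (1/4, 1/4)
through H parallel to EP: direction (-1, 0); meets LE at G = (-2, 1)
G = L + t·(E−L) with t = -3

t = -3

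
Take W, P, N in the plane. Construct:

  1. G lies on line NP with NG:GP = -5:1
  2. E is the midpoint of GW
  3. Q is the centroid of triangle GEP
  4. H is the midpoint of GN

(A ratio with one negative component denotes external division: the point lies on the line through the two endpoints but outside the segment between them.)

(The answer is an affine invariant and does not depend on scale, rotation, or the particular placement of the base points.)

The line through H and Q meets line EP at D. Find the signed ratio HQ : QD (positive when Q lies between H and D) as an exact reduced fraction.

Choose coordinates W = (0, 0), P = (1, 0), N = (0, 1).
1. G lies on line NP with NG:GP = -5:1 ⇒ G = (5/4, -1/4)
2. E is the midpoint of GW ⇒ E = (5/8, -1/8)
3. Q is the centroid of triangle GEP ⇒ Q = (23/24, -1/8)
4. H is the midpoint of GN ⇒ H = (5/8, 3/8)
line HQ meets EP at D = (79/88, -3/88)
Q = H + t·(D−H) with t = 11/9, so HQ:QD = 11/9:-2/9

HQ:QD = -11/2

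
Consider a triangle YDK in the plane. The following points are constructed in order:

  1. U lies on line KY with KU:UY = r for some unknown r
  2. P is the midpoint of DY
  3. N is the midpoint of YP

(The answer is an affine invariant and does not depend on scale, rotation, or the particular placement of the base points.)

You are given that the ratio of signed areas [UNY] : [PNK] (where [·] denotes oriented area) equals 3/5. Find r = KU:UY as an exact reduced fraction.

r = 2/3

Set Y = (0, 0), D = (1, 0), K = (0, 1); any affine frame gives the same invariant.
1. With KU:UY = r, write λ = r/(r+1) so U = K + λ·(Y−K); U is affine-linear in λ
2. P is the midpoint of DY ⇒ P = (1/2, 0)
3. N is the midpoint of YP ⇒ N = (1/4, 0)
Every point depending on U is an affine combination of U and λ-independent points, so each such coordinate is linear in λ; the λ² term in each signed area is a multiple of (Y−K)×(Y−K) = 0, so 2·[UNY] and 2·[PNK] are each linear in λ. Evaluating at λ=0 and λ=1:
  2·[UNY] = 1/4·λ − 1/4,   2·[PNK] = -1/4
So [UNY]:[PNK] = (1/4·λ − 1/4) / (-1/4). Setting this equal to 3/5:
  1/4·λ − 1/4 = 3/5·(-1/4)  ⇒  λ = 2/5
Then r = λ/(1−λ) = (2/5)/(3/5) = 2/3. Check: with r = 2/3, U = (0, 3/5) and [UNY]:[PNK] = 3/5 as required.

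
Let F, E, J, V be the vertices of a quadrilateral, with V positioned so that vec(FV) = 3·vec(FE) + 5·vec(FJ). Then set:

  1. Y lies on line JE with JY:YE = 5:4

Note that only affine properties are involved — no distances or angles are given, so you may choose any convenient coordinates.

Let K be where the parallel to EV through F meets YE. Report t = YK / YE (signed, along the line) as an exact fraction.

Choose coordinates F = (0, 0), E = (1, 0), J = (0, 1), V = (3, 5).
1. Y lies on line JE with JY:YE = 5:4 ⇒ Y = (5/9, 4/9)
through F parallel to EV: direction (2, 5); meets YE at K = (2/7, 5/7)
K = Y + t·(E−Y) with t = -17/28

t = -17/28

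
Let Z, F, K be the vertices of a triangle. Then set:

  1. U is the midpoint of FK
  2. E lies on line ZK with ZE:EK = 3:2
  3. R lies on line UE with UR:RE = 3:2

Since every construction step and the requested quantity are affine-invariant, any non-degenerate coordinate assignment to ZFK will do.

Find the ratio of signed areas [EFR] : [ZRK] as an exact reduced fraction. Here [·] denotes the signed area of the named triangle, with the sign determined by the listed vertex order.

Set Z = (0, 0), F = (1, 0), K = (0, 1); any affine frame gives the same invariant.
1. U is the midpoint of FK ⇒ U = (1/2, 1/2)
2. E lies on line ZK with ZE:EK = 3:2 ⇒ E = (0, 3/5)
3. R lies on line UE with UR:RE = 3:2 ⇒ R = (1/5, 14/25)
2·[EFR] = 2/25, 2·[ZRK] = 1/5
[EFR]:[ZRK] = 2/25:1/5 = 2/5

[EFR]:[ZRK] = 2/5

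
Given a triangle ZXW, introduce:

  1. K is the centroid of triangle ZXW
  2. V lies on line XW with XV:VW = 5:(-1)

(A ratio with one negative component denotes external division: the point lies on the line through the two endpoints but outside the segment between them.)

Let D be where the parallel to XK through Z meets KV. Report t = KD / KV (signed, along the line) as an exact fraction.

t = -4/5

Work in coordinates with Z = (0, 0), X = (1, 0), W = (0, 1).
1. K is the centroid of triangle ZXW ⇒ K = (1/3, 1/3)
2. V lies on line XW with XV:VW = 5:(-1) ⇒ V = (-1/4, 5/4)
through Z parallel to XK: direction (-2/3, 1/3); meets KV at D = (4/5, -2/5)
D = K + t·(V−K) with t = -4/5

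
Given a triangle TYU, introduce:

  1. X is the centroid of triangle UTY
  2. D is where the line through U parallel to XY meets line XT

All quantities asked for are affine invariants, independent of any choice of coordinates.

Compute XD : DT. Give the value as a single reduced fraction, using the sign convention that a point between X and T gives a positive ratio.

XD:DT = -1/2

Set T = (0, 0), Y = (1, 0), U = (0, 1); any affine frame gives the same invariant.
1. X is the centroid of triangle UTY ⇒ X = (1/3, 1/3)
2. D is where the line through U parallel to XY meets line XT ⇒ D = (2/3, 2/3)
D = X + t·(T−X) with t = -1, so XD:DT = t:(1−t) = -1:2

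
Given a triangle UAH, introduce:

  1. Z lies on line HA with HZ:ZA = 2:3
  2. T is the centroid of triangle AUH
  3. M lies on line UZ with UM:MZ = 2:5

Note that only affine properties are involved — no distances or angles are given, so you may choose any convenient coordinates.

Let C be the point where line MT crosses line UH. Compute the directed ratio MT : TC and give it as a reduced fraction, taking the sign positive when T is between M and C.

Choose coordinates U = (0, 0), A = (1, 0), H = (0, 1).
1. Z lies on line HA with HZ:ZA = 2:3 ⇒ Z = (2/5, 3/5)
2. T is the centroid of triangle AUH ⇒ T = (1/3, 1/3)
3. M lies on line UZ with UM:MZ = 2:5 ⇒ M = (4/35, 6/35)
line MT meets UH at C = (0, 2/23)
T = M + t·(C−M) with t = -23/12, so MT:TC = -23/12:35/12

MT:TC = -23/35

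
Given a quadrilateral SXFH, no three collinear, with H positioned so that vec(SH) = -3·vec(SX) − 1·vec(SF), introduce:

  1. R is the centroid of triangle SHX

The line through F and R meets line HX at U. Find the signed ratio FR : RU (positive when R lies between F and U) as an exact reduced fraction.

Work in coordinates with S = (0, 0), X = (1, 0), F = (0, 1), H = (-3, -1).
1. R is the centroid of triangle SHX ⇒ R = (-2/3, -1/3)
line FR meets HX at U = (-5/7, -3/7)
R = F + t·(U−F) with t = 14/15, so FR:RU = 14/15:1/15

FR:RU = 14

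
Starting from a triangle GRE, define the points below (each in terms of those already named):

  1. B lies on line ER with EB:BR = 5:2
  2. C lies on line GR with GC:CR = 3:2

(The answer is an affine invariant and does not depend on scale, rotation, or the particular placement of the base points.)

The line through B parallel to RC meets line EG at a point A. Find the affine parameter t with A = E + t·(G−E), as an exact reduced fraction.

Set G = (0, 0), R = (1, 0), E = (0, 1); any affine frame gives the same invariant.
1. B lies on line ER with EB:BR = 5:2 ⇒ B = (5/7, 2/7)
2. C lies on line GR with GC:CR = 3:2 ⇒ C = (3/5, 0)
through B parallel to RC: direction (-2/5, 0); meets EG at A = (0, 2/7)
A = E + t·(G−E) with t = 5/7

t = 5/7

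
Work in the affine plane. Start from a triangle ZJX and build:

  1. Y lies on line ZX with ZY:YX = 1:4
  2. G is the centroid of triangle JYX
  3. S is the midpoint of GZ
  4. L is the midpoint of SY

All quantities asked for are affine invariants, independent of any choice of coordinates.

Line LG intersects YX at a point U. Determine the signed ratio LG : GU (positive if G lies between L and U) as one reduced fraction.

LG:GU = -3/4

Choose coordinates Z = (0, 0), J = (1, 0), X = (0, 1).
1. Y lies on line ZX with ZY:YX = 1:4 ⇒ Y = (0, 1/5)
2. G is the centroid of triangle JYX ⇒ G = (1/3, 2/5)
3. S is the midpoint of GZ ⇒ S = (1/6, 1/5)
4. L is the midpoint of SY ⇒ L = (1/12, 1/5)
line LG meets YX at U = (0, 2/15)
G = L + t·(U−L) with t = -3, so LG:GU = -3:4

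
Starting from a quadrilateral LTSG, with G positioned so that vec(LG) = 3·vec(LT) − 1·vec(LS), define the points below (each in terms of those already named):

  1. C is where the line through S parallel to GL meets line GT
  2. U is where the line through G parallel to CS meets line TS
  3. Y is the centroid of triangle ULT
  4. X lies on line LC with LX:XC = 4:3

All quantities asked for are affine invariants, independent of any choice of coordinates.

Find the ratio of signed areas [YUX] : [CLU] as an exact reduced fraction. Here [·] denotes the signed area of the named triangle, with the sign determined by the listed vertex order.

Work in coordinates with L = (0, 0), T = (1, 0), S = (0, 1), G = (3, -1).
1. C is where the line through S parallel to GL meets line GT ⇒ C = (-3, 2)
2. U is where the line through G parallel to CS meets line TS ⇒ U = (3/2, -1/2)
3. Y is the centroid of triangle ULT ⇒ Y = (5/6, -1/6)
4. X lies on line LC with LX:XC = 4:3 ⇒ X = (-12/7, 8/7)
2·[YUX] = 1/42, 2·[CLU] = 3/2
[YUX]:[CLU] = 1/42:3/2 = 1/63

[YUX]:[CLU] = 1/63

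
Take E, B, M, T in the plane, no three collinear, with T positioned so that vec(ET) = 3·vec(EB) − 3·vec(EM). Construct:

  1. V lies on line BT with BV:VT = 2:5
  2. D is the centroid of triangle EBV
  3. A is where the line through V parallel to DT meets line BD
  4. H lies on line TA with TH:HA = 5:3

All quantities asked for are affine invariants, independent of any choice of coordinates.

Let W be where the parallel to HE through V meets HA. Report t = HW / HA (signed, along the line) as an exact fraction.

Set E = (0, 0), B = (1, 0), M = (0, 1), T = (3, -3); any affine frame gives the same invariant.
1. V lies on line BT with BV:VT = 2:5 ⇒ V = (11/7, -6/7)
2. D is the centroid of triangle EBV ⇒ D = (6/7, -2/7)
3. A is where the line through V parallel to DT meets line BD ⇒ A = (47/49, -4/49)
4. H lies on line TA with TH:HA = 5:3 ⇒ H = (169/98, -461/392)
through V parallel to HE: direction (-169/98, 461/392); meets HA at W = (9088/6321, -19367/25284)
W = H + t·(A−H) with t = 145/387

t = 145/387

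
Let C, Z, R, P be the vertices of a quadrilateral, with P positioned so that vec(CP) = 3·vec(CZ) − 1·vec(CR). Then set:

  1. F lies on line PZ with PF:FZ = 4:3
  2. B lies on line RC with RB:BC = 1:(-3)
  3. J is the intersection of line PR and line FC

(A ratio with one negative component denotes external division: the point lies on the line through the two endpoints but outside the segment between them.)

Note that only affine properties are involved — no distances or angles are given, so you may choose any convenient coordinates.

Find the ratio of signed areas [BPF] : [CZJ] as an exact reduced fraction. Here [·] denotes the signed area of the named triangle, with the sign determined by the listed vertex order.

[BPF]:[CZJ] = 136/63

Work in coordinates with C = (0, 0), Z = (1, 0), R = (0, 1), P = (3, -1).
1. F lies on line PZ with PF:FZ = 4:3 ⇒ F = (13/7, -3/7)
2. B lies on line RC with RB:BC = 1:(-3) ⇒ B = (0, 3/2)
3. J is the intersection of line PR and line FC ⇒ J = (39/17, -9/17)
2·[BPF] = -8/7, 2·[CZJ] = -9/17
[BPF]:[CZJ] = -8/7:-9/17 = 136/63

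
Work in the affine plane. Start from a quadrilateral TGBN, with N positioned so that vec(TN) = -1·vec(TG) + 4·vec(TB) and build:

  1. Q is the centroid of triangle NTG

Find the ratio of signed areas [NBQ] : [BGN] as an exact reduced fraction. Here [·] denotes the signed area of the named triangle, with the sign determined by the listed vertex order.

[NBQ]:[BGN] = 1/6

Choose coordinates T = (0, 0), G = (1, 0), B = (0, 1), N = (-1, 4).
1. Q is the centroid of triangle NTG ⇒ Q = (0, 4/3)
2·[NBQ] = 1/3, 2·[BGN] = 2
[NBQ]:[BGN] = 1/3:2 = 1/6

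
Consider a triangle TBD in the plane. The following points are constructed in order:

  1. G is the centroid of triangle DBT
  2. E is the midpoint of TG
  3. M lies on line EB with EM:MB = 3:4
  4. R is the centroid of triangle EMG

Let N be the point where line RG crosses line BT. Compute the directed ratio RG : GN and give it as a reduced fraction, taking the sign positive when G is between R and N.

Work in coordinates with T = (0, 0), B = (1, 0), D = (0, 1).
1. G is the centroid of triangle DBT ⇒ G = (1/3, 1/3)
2. E is the midpoint of TG ⇒ E = (1/6, 1/6)
3. M lies on line EB with EM:MB = 3:4 ⇒ M = (11/21, 2/21)
4. R is the centroid of triangle EMG ⇒ R = (43/126, 25/126)
line RG meets BT at N = (6/17, 0)
G = R + t·(N−R) with t = -17/25, so RG:GN = -17/25:42/25

RG:GN = -17/42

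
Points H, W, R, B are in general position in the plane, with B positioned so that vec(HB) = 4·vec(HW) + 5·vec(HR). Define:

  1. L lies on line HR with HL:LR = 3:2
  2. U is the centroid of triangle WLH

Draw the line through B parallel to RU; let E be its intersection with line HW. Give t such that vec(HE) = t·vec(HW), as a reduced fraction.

t = 73/12

Set H = (0, 0), W = (1, 0), R = (0, 1), B = (4, 5); any affine frame gives the same invariant.
1. L lies on line HR with HL:LR = 3:2 ⇒ L = (0, 3/5)
2. U is the centroid of triangle WLH ⇒ U = (1/3, 1/5)
through B parallel to RU: direction (1/3, -4/5); meets HW at E = (73/12, 0)
E = H + t·(W−H) with t = 73/12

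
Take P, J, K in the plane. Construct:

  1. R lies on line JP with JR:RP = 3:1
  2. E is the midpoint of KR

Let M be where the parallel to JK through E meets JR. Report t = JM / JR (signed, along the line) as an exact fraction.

t = 1/2

Assign P = (0, 0), J = (1, 0), K = (0, 1) — the answer is frame-independent, so this choice is without loss of generality.
1. R lies on line JP with JR:RP = 3:1 ⇒ R = (1/4, 0)
2. E is the midpoint of KR ⇒ E = (1/8, 1/2)
through E parallel to JK: direction (-1, 1); meets JR at M = (5/8, 0)
M = J + t·(R−J) with t = 1/2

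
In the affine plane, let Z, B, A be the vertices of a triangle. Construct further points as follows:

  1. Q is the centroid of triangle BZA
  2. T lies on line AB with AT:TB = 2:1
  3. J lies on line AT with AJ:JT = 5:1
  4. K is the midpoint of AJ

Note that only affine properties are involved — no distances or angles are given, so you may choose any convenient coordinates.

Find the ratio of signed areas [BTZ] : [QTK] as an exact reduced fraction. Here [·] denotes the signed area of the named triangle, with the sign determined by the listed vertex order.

[BTZ]:[QTK] = 18/7

Set Z = (0, 0), B = (1, 0), A = (0, 1); any affine frame gives the same invariant.
1. Q is the centroid of triangle BZA ⇒ Q = (1/3, 1/3)
2. T lies on line AB with AT:TB = 2:1 ⇒ T = (2/3, 1/3)
3. J lies on line AT with AJ:JT = 5:1 ⇒ J = (5/9, 4/9)
4. K is the midpoint of AJ ⇒ K = (5/18, 13/18)
2·[BTZ] = 1/3, 2·[QTK] = 7/54
[BTZ]:[QTK] = 1/3:7/54 = 18/7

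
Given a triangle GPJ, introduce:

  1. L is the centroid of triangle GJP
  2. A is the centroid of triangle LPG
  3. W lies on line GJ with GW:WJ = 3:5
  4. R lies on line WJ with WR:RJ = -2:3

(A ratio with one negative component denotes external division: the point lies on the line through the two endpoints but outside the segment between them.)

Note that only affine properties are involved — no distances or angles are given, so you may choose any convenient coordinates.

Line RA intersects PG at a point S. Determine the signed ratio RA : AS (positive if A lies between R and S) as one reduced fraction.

RA:AS = -71/8

Choose coordinates G = (0, 0), P = (1, 0), J = (0, 1).
1. L is the centroid of triangle GJP ⇒ L = (1/3, 1/3)
2. A is the centroid of triangle LPG ⇒ A = (4/9, 1/9)
3. W lies on line GJ with GW:WJ = 3:5 ⇒ W = (0, 3/8)
4. R lies on line WJ with WR:RJ = -2:3 ⇒ R = (0, -7/8)
line RA meets PG at S = (28/71, 0)
A = R + t·(S−R) with t = 71/63, so RA:AS = 71/63:-8/63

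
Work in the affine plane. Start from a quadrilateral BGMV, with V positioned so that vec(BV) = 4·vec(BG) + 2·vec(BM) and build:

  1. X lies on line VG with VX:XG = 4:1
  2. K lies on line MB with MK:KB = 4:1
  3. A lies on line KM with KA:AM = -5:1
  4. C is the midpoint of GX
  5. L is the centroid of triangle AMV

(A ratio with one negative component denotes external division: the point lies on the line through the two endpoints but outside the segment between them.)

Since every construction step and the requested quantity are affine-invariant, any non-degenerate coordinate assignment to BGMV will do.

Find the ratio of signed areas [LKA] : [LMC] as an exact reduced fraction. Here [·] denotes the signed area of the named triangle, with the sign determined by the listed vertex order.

[LKA]:[LMC] = -100/119

Assign B = (0, 0), G = (1, 0), M = (0, 1), V = (4, 2) — the answer is frame-independent, so this choice is without loss of generality.
1. X lies on line VG with VX:XG = 4:1 ⇒ X = (8/5, 2/5)
2. K lies on line MB with MK:KB = 4:1 ⇒ K = (0, 1/5)
3. A lies on line KM with KA:AM = -5:1 ⇒ A = (0, 6/5)
4. C is the midpoint of GX ⇒ C = (13/10, 1/5)
5. L is the centroid of triangle AMV ⇒ L = (4/3, 7/5)
2·[LKA] = -4/3, 2·[LMC] = 119/75
[LKA]:[LMC] = -4/3:119/75 = -100/119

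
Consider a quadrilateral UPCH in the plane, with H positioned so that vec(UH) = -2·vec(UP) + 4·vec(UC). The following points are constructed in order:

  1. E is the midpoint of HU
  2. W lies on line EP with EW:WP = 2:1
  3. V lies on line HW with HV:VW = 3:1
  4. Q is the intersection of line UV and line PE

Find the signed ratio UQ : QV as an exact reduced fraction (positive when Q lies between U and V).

UQ:QV = 4

Assign U = (0, 0), P = (1, 0), C = (0, 1), H = (-2, 4) — the answer is frame-independent, so this choice is without loss of generality.
1. E is the midpoint of HU ⇒ E = (-1, 2)
2. W lies on line EP with EW:WP = 2:1 ⇒ W = (1/3, 2/3)
3. V lies on line HW with HV:VW = 3:1 ⇒ V = (-1/4, 3/2)
4. Q is the intersection of line UV and line PE ⇒ Q = (-1/5, 6/5)
Q = U + t·(V−U) with t = 4/5, so UQ:QV = t:(1−t) = 4/5:1/5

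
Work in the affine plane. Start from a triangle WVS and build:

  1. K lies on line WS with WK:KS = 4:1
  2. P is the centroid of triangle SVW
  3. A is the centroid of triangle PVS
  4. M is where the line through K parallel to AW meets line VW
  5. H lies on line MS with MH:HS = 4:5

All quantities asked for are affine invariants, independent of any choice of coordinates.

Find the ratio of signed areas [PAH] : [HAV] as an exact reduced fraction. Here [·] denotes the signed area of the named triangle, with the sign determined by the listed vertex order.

[PAH]:[HAV] = -1/4

Choose coordinates W = (0, 0), V = (1, 0), S = (0, 1).
1. K lies on line WS with WK:KS = 4:1 ⇒ K = (0, 4/5)
2. P is the centroid of triangle SVW ⇒ P = (1/3, 1/3)
3. A is the centroid of triangle PVS ⇒ A = (4/9, 4/9)
4. M is where the line through K parallel to AW meets line VW ⇒ M = (-4/5, 0)
5. H lies on line MS with MH:HS = 4:5 ⇒ H = (-4/9, 4/9)
2·[PAH] = 8/81, 2·[HAV] = -32/81
[PAH]:[HAV] = 8/81:-32/81 = -1/4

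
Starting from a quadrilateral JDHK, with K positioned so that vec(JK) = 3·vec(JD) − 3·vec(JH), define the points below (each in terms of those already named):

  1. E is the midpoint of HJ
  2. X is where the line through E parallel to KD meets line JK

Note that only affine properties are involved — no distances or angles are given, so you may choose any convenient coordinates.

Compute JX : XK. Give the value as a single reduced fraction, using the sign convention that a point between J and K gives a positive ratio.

Work in coordinates with J = (0, 0), D = (1, 0), H = (0, 1), K = (3, -3).
1. E is the midpoint of HJ ⇒ E = (0, 1/2)
2. X is where the line through E parallel to KD meets line JK ⇒ X = (1, -1)
X = J + t·(K−J) with t = 1/3, so JX:XK = t:(1−t) = 1/3:2/3

JX:XK = 1/2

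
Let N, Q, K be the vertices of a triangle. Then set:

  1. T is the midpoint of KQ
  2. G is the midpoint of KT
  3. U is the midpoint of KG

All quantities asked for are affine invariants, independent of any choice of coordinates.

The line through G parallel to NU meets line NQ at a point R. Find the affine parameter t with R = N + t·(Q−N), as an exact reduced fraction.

Choose coordinates N = (0, 0), Q = (1, 0), K = (0, 1).
1. T is the midpoint of KQ ⇒ T = (1/2, 1/2)
2. G is the midpoint of KT ⇒ G = (1/4, 3/4)
3. U is the midpoint of KG ⇒ U = (1/8, 7/8)
through G parallel to NU: direction (1/8, 7/8); meets NQ at R = (1/7, 0)
R = N + t·(Q−N) with t = 1/7

t = 1/7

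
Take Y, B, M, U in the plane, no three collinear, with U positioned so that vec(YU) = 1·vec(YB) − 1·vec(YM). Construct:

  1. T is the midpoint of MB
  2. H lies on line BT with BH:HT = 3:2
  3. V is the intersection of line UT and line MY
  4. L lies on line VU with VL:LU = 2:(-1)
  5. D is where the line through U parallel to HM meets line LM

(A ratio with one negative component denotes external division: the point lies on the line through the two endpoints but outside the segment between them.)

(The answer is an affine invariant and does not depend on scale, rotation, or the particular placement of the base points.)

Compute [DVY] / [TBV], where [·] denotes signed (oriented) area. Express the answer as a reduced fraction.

[DVY]:[TBV] = 8/3

Work in coordinates with Y = (0, 0), B = (1, 0), M = (0, 1), U = (1, -1).
1. T is the midpoint of MB ⇒ T = (1/2, 1/2)
2. H lies on line BT with BH:HT = 3:2 ⇒ H = (7/10, 3/10)
3. V is the intersection of line UT and line MY ⇒ V = (0, 2)
4. L lies on line VU with VL:LU = 2:(-1) ⇒ L = (2, -4)
5. D is where the line through U parallel to HM meets line LM ⇒ D = (2/3, -2/3)
2·[DVY] = 4/3, 2·[TBV] = 1/2
[DVY]:[TBV] = 4/3:1/2 = 8/3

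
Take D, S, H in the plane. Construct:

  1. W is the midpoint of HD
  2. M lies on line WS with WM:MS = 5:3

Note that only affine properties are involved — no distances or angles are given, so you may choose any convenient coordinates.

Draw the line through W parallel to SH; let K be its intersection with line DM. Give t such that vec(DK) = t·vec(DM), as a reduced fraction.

Assign D = (0, 0), S = (1, 0), H = (0, 1) — the answer is frame-independent, so this choice is without loss of generality.
1. W is the midpoint of HD ⇒ W = (0, 1/2)
2. M lies on line WS with WM:MS = 5:3 ⇒ M = (5/8, 3/16)
through W parallel to SH: direction (-1, 1); meets DM at K = (5/13, 3/26)
K = D + t·(M−D) with t = 8/13

t = 8/13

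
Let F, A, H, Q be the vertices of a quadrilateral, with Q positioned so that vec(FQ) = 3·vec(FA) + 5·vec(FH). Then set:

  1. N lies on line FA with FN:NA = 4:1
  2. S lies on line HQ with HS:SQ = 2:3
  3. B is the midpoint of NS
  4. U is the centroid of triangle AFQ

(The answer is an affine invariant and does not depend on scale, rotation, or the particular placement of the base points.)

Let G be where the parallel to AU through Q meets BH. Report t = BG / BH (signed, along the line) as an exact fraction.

Work in coordinates with F = (0, 0), A = (1, 0), H = (0, 1), Q = (3, 5).
1. N lies on line FA with FN:NA = 4:1 ⇒ N = (4/5, 0)
2. S lies on line HQ with HS:SQ = 2:3 ⇒ S = (6/5, 13/5)
3. B is the midpoint of NS ⇒ B = (1, 13/10)
4. U is the centroid of triangle AFQ ⇒ U = (4/3, 5/3)
through Q parallel to AU: direction (1/3, 5/3); meets BH at G = (110/47, 80/47)
G = B + t·(H−B) with t = -63/47

t = -63/47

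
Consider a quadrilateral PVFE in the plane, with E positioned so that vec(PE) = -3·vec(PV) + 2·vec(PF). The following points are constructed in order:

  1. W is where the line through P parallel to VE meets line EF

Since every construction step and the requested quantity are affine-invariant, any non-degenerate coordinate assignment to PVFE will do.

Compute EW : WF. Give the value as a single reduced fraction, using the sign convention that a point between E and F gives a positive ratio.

EW:WF = -1/2

Choose coordinates P = (0, 0), V = (1, 0), F = (0, 1), E = (-3, 2).
1. W is where the line through P parallel to VE meets line EF ⇒ W = (-6, 3)
W = E + t·(F−E) with t = -1, so EW:WF = t:(1−t) = -1:2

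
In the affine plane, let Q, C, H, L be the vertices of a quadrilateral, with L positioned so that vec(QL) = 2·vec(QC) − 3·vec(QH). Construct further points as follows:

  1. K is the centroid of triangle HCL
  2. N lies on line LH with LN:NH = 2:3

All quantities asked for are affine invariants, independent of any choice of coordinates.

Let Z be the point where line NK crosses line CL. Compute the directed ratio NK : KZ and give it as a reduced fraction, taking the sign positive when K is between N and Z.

Work in coordinates with Q = (0, 0), C = (1, 0), H = (0, 1), L = (2, -3).
1. K is the centroid of triangle HCL ⇒ K = (1, -2/3)
2. N lies on line LH with LN:NH = 2:3 ⇒ N = (6/5, -7/5)
line NK meets CL at Z = (0, 3)
K = N + t·(Z−N) with t = 1/6, so NK:KZ = 1/6:5/6

NK:KZ = 1/5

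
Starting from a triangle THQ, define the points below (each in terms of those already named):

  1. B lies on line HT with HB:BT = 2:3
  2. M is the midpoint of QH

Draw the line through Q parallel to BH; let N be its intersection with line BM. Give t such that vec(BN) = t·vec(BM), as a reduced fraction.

Assign T = (0, 0), H = (1, 0), Q = (0, 1) — the answer is frame-independent, so this choice is without loss of generality.
1. B lies on line HT with HB:BT = 2:3 ⇒ B = (3/5, 0)
2. M is the midpoint of QH ⇒ M = (1/2, 1/2)
through Q parallel to BH: direction (2/5, 0); meets BM at N = (2/5, 1)
N = B + t·(M−B) with t = 2

t = 2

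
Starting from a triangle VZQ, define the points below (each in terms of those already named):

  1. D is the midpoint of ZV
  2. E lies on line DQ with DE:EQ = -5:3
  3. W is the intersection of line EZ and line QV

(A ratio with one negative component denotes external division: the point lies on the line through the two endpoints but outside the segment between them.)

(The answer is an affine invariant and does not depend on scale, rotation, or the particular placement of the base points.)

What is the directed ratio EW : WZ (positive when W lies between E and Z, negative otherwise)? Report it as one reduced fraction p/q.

Choose coordinates V = (0, 0), Z = (1, 0), Q = (0, 1).
1. D is the midpoint of ZV ⇒ D = (1/2, 0)
2. E lies on line DQ with DE:EQ = -5:3 ⇒ E = (-3/4, 5/2)
3. W is the intersection of line EZ and line QV ⇒ W = (0, 10/7)
W = E + t·(Z−E) with t = 3/7, so EW:WZ = t:(1−t) = 3/7:4/7

EW:WZ = 3/4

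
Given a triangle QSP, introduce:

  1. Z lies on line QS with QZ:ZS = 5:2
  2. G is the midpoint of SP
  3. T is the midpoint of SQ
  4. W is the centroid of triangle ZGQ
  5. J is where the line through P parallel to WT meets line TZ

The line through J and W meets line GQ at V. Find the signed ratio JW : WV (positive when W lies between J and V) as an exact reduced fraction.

Set Q = (0, 0), S = (1, 0), P = (0, 1); any affine frame gives the same invariant.
1. Z lies on line QS with QZ:ZS = 5:2 ⇒ Z = (5/7, 0)
2. G is the midpoint of SP ⇒ G = (1/2, 1/2)
3. T is the midpoint of SQ ⇒ T = (1/2, 0)
4. W is the centroid of triangle ZGQ ⇒ W = (17/42, 1/6)
5. J is where the line through P parallel to WT meets line TZ ⇒ J = (4/7, 0)
line JW meets GQ at V = (2/7, 2/7)
W = J + t·(V−J) with t = 7/12, so JW:WV = 7/12:5/12

JW:WV = 7/5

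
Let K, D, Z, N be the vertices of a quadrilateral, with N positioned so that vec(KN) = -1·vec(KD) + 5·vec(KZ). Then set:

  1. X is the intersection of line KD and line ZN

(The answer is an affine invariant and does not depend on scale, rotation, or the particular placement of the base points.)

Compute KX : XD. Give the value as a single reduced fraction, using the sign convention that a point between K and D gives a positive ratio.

Assign K = (0, 0), D = (1, 0), Z = (0, 1), N = (-1, 5) — the answer is frame-independent, so this choice is without loss of generality.
1. X is the intersection of line KD and line ZN ⇒ X = (1/4, 0)
X = K + t·(D−K) with t = 1/4, so KX:XD = t:(1−t) = 1/4:3/4

KX:XD = 1/3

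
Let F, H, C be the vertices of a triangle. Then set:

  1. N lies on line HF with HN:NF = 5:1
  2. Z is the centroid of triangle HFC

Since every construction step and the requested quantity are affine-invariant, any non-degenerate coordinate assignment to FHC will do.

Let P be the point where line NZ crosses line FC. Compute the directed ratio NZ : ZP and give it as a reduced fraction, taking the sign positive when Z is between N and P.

NZ:ZP = -1/2

Set F = (0, 0), H = (1, 0), C = (0, 1); any affine frame gives the same invariant.
1. N lies on line HF with HN:NF = 5:1 ⇒ N = (1/6, 0)
2. Z is the centroid of triangle HFC ⇒ Z = (1/3, 1/3)
line NZ meets FC at P = (0, -1/3)
Z = N + t·(P−N) with t = -1, so NZ:ZP = -1:2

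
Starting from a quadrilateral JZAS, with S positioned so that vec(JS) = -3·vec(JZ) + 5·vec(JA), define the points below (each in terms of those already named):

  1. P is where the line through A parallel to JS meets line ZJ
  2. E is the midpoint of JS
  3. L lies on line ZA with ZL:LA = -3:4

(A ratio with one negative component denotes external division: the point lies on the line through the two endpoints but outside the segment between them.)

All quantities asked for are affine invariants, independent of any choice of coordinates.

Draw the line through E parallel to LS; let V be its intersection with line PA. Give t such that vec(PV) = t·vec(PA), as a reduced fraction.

t = 7/22

Choose coordinates J = (0, 0), Z = (1, 0), A = (0, 1), S = (-3, 5).
1. P is where the line through A parallel to JS meets line ZJ ⇒ P = (3/5, 0)
2. E is the midpoint of JS ⇒ E = (-3/2, 5/2)
3. L lies on line ZA with ZL:LA = -3:4 ⇒ L = (4, -3)
through E parallel to LS: direction (-7, 8); meets PA at V = (9/22, 7/22)
V = P + t·(A−P) with t = 7/22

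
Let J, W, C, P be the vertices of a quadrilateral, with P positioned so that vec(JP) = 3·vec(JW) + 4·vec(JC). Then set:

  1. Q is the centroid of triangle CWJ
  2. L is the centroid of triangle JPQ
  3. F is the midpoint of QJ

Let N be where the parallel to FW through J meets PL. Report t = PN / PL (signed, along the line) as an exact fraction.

t = 69/44

Assign J = (0, 0), W = (1, 0), C = (0, 1), P = (3, 4) — the answer is frame-independent, so this choice is without loss of generality.
1. Q is the centroid of triangle CWJ ⇒ Q = (1/3, 1/3)
2. L is the centroid of triangle JPQ ⇒ L = (10/9, 13/9)
3. F is the midpoint of QJ ⇒ F = (1/6, 1/6)
through J parallel to FW: direction (5/6, -1/6); meets PL at N = (5/132, -1/132)
N = P + t·(L−P) with t = 69/44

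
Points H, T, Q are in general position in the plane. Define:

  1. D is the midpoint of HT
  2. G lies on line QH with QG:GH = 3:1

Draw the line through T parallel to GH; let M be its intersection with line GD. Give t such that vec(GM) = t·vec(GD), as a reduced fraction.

Choose coordinates H = (0, 0), T = (1, 0), Q = (0, 1).
1. D is the midpoint of HT ⇒ D = (1/2, 0)
2. G lies on line QH with QG:GH = 3:1 ⇒ G = (0, 1/4)
through T parallel to GH: direction (0, -1/4); meets GD at M = (1, -1/4)
M = G + t·(D−G) with t = 2

t = 2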